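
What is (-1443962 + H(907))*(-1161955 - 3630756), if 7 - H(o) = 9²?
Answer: 6920847221596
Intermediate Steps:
H(o) = -74 (H(o) = 7 - 1*9² = 7 - 1*81 = 7 - 81 = -74)
(-1443962 + H(907))*(-1161955 - 3630756) = (-1443962 - 74)*(-1161955 - 3630756) = -1444036*(-4792711) = 6920847221596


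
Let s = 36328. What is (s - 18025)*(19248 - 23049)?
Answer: -69569703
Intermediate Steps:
(s - 18025)*(19248 - 23049) = (36328 - 18025)*(19248 - 23049) = 18303*(-3801) = -69569703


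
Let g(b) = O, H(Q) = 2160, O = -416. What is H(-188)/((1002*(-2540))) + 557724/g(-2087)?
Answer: -2957193951/2205736 ≈ -1340.7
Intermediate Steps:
g(b) = -416
H(-188)/((1002*(-2540))) + 557724/g(-2087) = 2160/((1002*(-2540))) + 557724/(-416) = 2160/(-2545080) + 557724*(-1/416) = 2160*(-1/2545080) - 139431/104 = -18/21209 - 139431/104 = -2957193951/2205736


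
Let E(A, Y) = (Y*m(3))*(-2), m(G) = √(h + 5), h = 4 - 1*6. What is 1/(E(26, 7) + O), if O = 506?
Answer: 253/127724 + 7*√3/127724 ≈ 0.0020758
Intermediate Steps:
h = -2 (h = 4 - 6 = -2)
m(G) = √3 (m(G) = √(-2 + 5) = √3)
E(A, Y) = -2*Y*√3 (E(A, Y) = (Y*√3)*(-2) = -2*Y*√3)
1/(E(26, 7) + O) = 1/(-2*7*√3 + 506) = 1/(-14*√3 + 506) = 1/(506 - 14*√3)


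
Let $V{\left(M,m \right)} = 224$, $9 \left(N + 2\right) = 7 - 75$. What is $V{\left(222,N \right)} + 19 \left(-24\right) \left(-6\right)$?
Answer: $2960$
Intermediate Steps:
$N = - \frac{86}{9}$ ($N = -2 + \frac{7 - 75}{9} = -2 + \frac{1}{9} \left(-68\right) = -2 - \frac{68}{9} = - \frac{86}{9} \approx -9.5556$)
$V{\left(222,N \right)} + 19 \left(-24\right) \left(-6\right) = 224 + 19 \left(-24\right) \left(-6\right) = 224 - -2736 = 224 + 2736 = 2960$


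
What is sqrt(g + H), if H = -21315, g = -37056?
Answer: I*sqrt(58371) ≈ 241.6*I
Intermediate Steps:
sqrt(g + H) = sqrt(-37056 - 21315) = sqrt(-58371) = I*sqrt(58371)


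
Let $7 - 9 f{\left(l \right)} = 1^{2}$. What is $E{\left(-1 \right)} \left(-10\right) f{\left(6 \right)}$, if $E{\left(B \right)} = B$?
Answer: $\frac{20}{3} \approx 6.6667$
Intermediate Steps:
$f{\left(l \right)} = \frac{2}{3}$ ($f{\left(l \right)} = \frac{7}{9} - \frac{1^{2}}{9} = \frac{7}{9} - \frac{1}{9} = \frac{2}{3}$)
$E{\left(-1 \right)} \left(-10\right) f{\left(6 \right)} = \left(-1\right) \left(-10\right) \frac{2}{3} = 10 \cdot \frac{2}{3} = \frac{20}{3}$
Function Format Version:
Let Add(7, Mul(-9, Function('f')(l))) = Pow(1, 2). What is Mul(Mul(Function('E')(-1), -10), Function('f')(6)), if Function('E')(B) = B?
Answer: Rational(20, 3) ≈ 6.6667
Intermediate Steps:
Function('f')(l) = Rational(2, 3) (Function('f')(l) = Add(Rational(7, 9), Mul(Rational(-1, 9), Pow(1, 2))) = Add(Rational(7, 9), Mul(Rational(-1, 9), 1)) = Add(Rational(7, 9), Rational(-1, 9)) = Rational(2, 3))
Mul(Mul(Function('E')(-1), -10), Function('f')(6)) = Mul(Mul(-1, -10), Rational(2, 3)) = Mul(10, Rational(2, 3)) = Rational(20, 3)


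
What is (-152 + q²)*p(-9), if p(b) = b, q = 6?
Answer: 1044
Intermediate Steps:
(-152 + q²)*p(-9) = (-152 + 6²)*(-9) = (-152 + 36)*(-9) = -116*(-9) = 1044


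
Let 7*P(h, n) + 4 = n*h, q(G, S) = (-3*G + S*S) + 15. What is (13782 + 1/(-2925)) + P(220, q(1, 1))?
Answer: 41505749/2925 ≈ 14190.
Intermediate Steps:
q(G, S) = 15 + S**2 - 3*G (q(G, S) = (-3*G + S**2) + 15 = (S**2 - 3*G) + 15 = 15 + S**2 - 3*G)
P(h, n) = -4/7 + h*n/7 (P(h, n) = -4/7 + (n*h)/7 = -4/7 + (h*n)/7 = -4/7 + h*n/7)
(13782 + 1/(-2925)) + P(220, q(1, 1)) = (13782 + 1/(-2925)) + (-4/7 + (1/7)*220*(15 + 1**2 - 3*1)) = (13782 - 1/2925) + (-4/7 + (1/7)*220*(15 + 1 - 3)) = 40312349/2925 + (-4/7 + (1/7)*220*13) = 40312349/2925 + (-4/7 + 2860/7) = 40312349/2925 + 408 = 41505749/2925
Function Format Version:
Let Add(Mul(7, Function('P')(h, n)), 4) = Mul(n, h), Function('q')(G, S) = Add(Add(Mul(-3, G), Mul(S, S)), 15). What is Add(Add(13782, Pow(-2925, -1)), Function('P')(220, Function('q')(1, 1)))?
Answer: Rational(41505749, 2925) ≈ 14190.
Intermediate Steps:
Function('q')(G, S) = Add(15, Pow(S, 2), Mul(-3, G)) (Function('q')(G, S) = Add(Add(Mul(-3, G), Pow(S, 2)), 15) = Add(Add(Pow(S, 2), Mul(-3, G)), 15) = Add(15, Pow(S, 2), Mul(-3, G)))
Function('P')(h, n) = Add(Rational(-4, 7), Mul(Rational(1, 7), h, n)) (Function('P')(h, n) = Add(Rational(-4, 7), Mul(Rational(1, 7), Mul(n, h))) = Add(Rational(-4, 7), Mul(Rational(1, 7), Mul(h, n))) = Add(Rational(-4, 7), Mul(Rational(1, 7), h, n)))
Add(Add(13782, Pow(-2925, -1)), Function('P')(220, Function('q')(1, 1))) = Add(Add(13782, Pow(-2925, -1)), Add(Rational(-4, 7), Mul(Rational(1, 7), 220, Add(15, Pow(1, 2), Mul(-3, 1))))) = Add(Add(13782, Rational(-1, 2925)), Add(Rational(-4, 7), Mul(Rational(1, 7), 220, Add(15, 1, -3)))) = Add(Rational(40312349, 2925), Add(Rational(-4, 7), Mul(Rational(1, 7), 220, 13))) = Add(Rational(40312349, 2925), Add(Rational(-4, 7), Rational(2860, 7))) = Add(Rational(40312349, 2925), 408) = Rational(41505749, 2925)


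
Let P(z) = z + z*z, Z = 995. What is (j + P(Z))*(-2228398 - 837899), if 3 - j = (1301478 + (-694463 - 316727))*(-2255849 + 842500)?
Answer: -1258038019746233895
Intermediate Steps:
P(z) = z + z**2
j = 410278254515 (j = 3 - (1301478 + (-694463 - 316727))*(-2255849 + 842500) = 3 - (1301478 - 1011190)*(-1413349) = 3 - 290288*(-1413349) = 3 - 1*(-410278254512) = 3 + 410278254512 = 410278254515)
(j + P(Z))*(-2228398 - 837899) = (410278254515 + 995*(1 + 995))*(-2228398 - 837899) = (410278254515 + 995*996)*(-3066297) = (410278254515 + 991020)*(-3066297) = 410279245535*(-3066297) = -1258038019746233895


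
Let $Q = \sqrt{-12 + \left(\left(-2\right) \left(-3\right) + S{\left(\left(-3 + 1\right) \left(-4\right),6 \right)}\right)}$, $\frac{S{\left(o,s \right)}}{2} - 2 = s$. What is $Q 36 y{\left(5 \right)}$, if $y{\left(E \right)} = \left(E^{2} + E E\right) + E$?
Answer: $1980 \sqrt{10} \approx 6261.3$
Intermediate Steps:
$S{\left(o,s \right)} = 4 + 2 s$
$y{\left(E \right)} = E + 2 E^{2}$ ($y{\left(E \right)} = \left(E^{2} + E^{2}\right) + E = 2 E^{2} + E = E + 2 E^{2}$)
$Q = \sqrt{10}$ ($Q = \sqrt{-12 + \left(\left(-2\right) \left(-3\right) + \left(4 + 2 \cdot 6\right)\right)} = \sqrt{-12 + \left(6 + \left(4 + 12\right)\right)} = \sqrt{-12 + \left(6 + 16\right)} = \sqrt{-12 + 22} = \sqrt{10} \approx 3.1623$)
$Q 36 y{\left(5 \right)} = \sqrt{10} \cdot 36 \cdot 5 \left(1 + 2 \cdot 5\right) = 36 \sqrt{10} \cdot 5 \left(1 + 10\right) = 36 \sqrt{10} \cdot 5 \cdot 11 = 36 \sqrt{10} \cdot 55 = 1980 \sqrt{10}$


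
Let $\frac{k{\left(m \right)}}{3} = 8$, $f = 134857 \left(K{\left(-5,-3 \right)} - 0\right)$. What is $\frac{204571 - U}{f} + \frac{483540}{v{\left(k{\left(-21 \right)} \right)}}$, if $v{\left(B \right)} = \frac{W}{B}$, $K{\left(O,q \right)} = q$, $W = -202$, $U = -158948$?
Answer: $- \frac{782517283833}{13620557} \approx -57451.0$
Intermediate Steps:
$f = -404571$ ($f = 134857 \left(-3 - 0\right) = 134857 \left(-3 + 0\right) = 134857 \left(-3\right) = -404571$)
$k{\left(m \right)} = 24$ ($k{\left(m \right)} = 3 \cdot 8 = 24$)
$v{\left(B \right)} = - \frac{202}{B}$
$\frac{204571 - U}{f} + \frac{483540}{v{\left(k{\left(-21 \right)} \right)}} = \frac{204571 - -158948}{-404571} + \frac{483540}{\left(-202\right) \frac{1}{24}} = \left(204571 + 158948\right) \left(- \frac{1}{404571}\right) + \frac{483540}{\left(-202\right) \frac{1}{24}} = 363519 \left(- \frac{1}{404571}\right) + \frac{483540}{- \frac{101}{12}} = - \frac{121173}{134857} + 483540 \left(- \frac{12}{101}\right) = - \frac{121173}{134857} - \frac{5802480}{101} = - \frac{782517283833}{13620557}$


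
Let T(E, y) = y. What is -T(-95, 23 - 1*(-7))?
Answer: -30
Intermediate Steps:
-T(-95, 23 - 1*(-7)) = -(23 - 1*(-7)) = -(23 + 7) = -1*30 = -30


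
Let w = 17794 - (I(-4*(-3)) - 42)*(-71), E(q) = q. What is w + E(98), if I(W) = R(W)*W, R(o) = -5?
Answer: 10650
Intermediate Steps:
I(W) = -5*W
w = 10552 (w = 17794 - (-(-20)*(-3) - 42)*(-71) = 17794 - (-5*12 - 42)*(-71) = 17794 - (-60 - 42)*(-71) = 17794 - (-102)*(-71) = 17794 - 1*7242 = 17794 - 7242 = 10552)
w + E(98) = 10552 + 98 = 10650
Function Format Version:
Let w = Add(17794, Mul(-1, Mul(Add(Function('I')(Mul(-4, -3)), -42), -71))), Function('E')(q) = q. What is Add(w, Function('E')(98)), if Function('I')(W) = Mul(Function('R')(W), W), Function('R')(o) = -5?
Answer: 10650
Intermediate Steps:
Function('I')(W) = Mul(-5, W)
w = 10552 (w = Add(17794, Mul(-1, Mul(Add(Mul(-5, Mul(-4, -3)), -42), -71))) = Add(17794, Mul(-1, Mul(Add(Mul(-5, 12), -42), -71))) = Add(17794, Mul(-1, Mul(Add(-60, -42), -71))) = Add(17794, Mul(-1, Mul(-102, -71))) = Add(17794, Mul(-1, 7242)) = Add(17794, -7242) = 10552)
Add(w, Function('E')(98)) = Add(10552, 98) = 10650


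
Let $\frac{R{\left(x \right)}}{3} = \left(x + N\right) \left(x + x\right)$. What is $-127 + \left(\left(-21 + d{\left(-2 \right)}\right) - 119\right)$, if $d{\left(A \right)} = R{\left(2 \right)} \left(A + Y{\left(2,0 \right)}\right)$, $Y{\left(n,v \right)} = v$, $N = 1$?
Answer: $-339$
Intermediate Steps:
$R{\left(x \right)} = 6 x \left(1 + x\right)$ ($R{\left(x \right)} = 3 \left(x + 1\right) \left(x + x\right) = 3 \left(1 + x\right) 2 x = 3 \cdot 2 x \left(1 + x\right) = 6 x \left(1 + x\right)$)
$d{\left(A \right)} = 36 A$ ($d{\left(A \right)} = 6 \cdot 2 \left(1 + 2\right) \left(A + 0\right) = 6 \cdot 2 \cdot 3 A = 36 A$)
$-127 + \left(\left(-21 + d{\left(-2 \right)}\right) - 119\right) = -127 + \left(\left(-21 + 36 \left(-2\right)\right) - 119\right) = -127 - 212 = -339$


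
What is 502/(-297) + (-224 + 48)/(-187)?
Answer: -3782/5049 ≈ -0.74906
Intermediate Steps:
502/(-297) + (-224 + 48)/(-187) = 502*(-1/297) - 176*(-1/187) = -502/297 + 16/17 = -3782/5049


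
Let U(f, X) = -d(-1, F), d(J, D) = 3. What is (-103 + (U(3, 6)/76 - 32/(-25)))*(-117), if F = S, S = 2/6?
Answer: 22621131/1900 ≈ 11906.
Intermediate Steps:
S = ⅓ (S = 2*(⅙) = ⅓ ≈ 0.33333)
F = ⅓ ≈ 0.33333
U(f, X) = -3 (U(f, X) = -1*3 = -3)
(-103 + (U(3, 6)/76 - 32/(-25)))*(-117) = (-103 + (-3/76 - 32/(-25)))*(-117) = (-103 + (-3*1/76 - 32*(-1/25)))*(-117) = (-103 + (-3/76 + 32/25))*(-117) = (-103 + 2357/1900)*(-117) = -193343/1900*(-117) = 22621131/1900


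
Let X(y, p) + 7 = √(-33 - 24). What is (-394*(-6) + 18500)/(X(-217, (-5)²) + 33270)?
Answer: 346999616/553213613 - 10432*I*√57/553213613 ≈ 0.62724 - 0.00014237*I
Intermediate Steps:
X(y, p) = -7 + I*√57 (X(y, p) = -7 + √(-33 - 24) = -7 + √(-57) = -7 + I*√57)
(-394*(-6) + 18500)/(X(-217, (-5)²) + 33270) = (-394*(-6) + 18500)/((-7 + I*√57) + 33270) = (2364 + 18500)/(33263 + I*√57) = 20864/(33263 + I*√57)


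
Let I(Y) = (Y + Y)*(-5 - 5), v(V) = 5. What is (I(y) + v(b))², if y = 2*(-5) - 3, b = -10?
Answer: 70225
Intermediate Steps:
y = -13 (y = -10 - 3 = -13)
I(Y) = -20*Y (I(Y) = (2*Y)*(-10) = -20*Y)
(I(y) + v(b))² = (-20*(-13) + 5)² = (260 + 5)² = 265² = 70225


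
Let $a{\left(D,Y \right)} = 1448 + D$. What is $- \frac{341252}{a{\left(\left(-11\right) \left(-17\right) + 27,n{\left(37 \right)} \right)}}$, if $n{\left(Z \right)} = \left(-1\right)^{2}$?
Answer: $- \frac{170626}{831} \approx -205.33$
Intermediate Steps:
$n{\left(Z \right)} = 1$
$- \frac{341252}{a{\left(\left(-11\right) \left(-17\right) + 27,n{\left(37 \right)} \right)}} = - \frac{341252}{1448 + \left(\left(-11\right) \left(-17\right) + 27\right)} = - \frac{341252}{1448 + \left(187 + 27\right)} = - \frac{341252}{1448 + 214} = - \frac{341252}{1662} = \left(-341252\right) \frac{1}{1662} = - \frac{170626}{831}$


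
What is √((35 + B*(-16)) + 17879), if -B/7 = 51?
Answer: √23626 ≈ 153.71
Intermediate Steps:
B = -357 (B = -7*51 = -357)
√((35 + B*(-16)) + 17879) = √((35 - 357*(-16)) + 17879) = √((35 + 5712) + 17879) = √(5747 + 17879) = √23626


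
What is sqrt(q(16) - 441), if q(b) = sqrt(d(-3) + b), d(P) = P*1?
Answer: sqrt(-441 + sqrt(13)) ≈ 20.914*I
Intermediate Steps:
d(P) = P
q(b) = sqrt(-3 + b)
sqrt(q(16) - 441) = sqrt(sqrt(-3 + 16) - 441) = sqrt(sqrt(13) - 441) = sqrt(-441 + sqrt(13))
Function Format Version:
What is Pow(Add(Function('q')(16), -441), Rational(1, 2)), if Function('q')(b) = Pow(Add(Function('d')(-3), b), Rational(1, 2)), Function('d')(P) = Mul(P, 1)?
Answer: Pow(Add(-441, Pow(13, Rational(1, 2))), Rational(1, 2)) ≈ Mul(20.914, I)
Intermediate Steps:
Function('d')(P) = P
Function('q')(b) = Pow(Add(-3, b), Rational(1, 2))
Pow(Add(Function('q')(16), -441), Rational(1, 2)) = Pow(Add(Pow(Add(-3, 16), Rational(1, 2)), -441), Rational(1, 2)) = Pow(Add(Pow(13, Rational(1, 2)), -441), Rational(1, 2)) = Pow(Add(-441, Pow(13, Rational(1, 2))), Rational(1, 2))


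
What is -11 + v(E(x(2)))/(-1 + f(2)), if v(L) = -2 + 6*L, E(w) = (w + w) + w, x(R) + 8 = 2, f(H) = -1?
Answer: 44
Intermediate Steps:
x(R) = -6 (x(R) = -8 + 2 = -6)
E(w) = 3*w (E(w) = 2*w + w = 3*w)
-11 + v(E(x(2)))/(-1 + f(2)) = -11 + (-2 + 6*(3*(-6)))/(-1 - 1) = -11 + (-2 + 6*(-18))/(-2) = -11 + (-2 - 108)*(-1/2) = -11 - 110*(-1/2) = -11 + 55 = 44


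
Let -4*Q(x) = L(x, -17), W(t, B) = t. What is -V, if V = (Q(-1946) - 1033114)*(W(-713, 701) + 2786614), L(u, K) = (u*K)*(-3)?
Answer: 5618061886105/2 ≈ 2.8090e+12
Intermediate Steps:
L(u, K) = -3*K*u (L(u, K) = (K*u)*(-3) = -3*K*u)
Q(x) = -51*x/4 (Q(x) = -(-3)*(-17)*x/4 = -51*x/4)
V = -5618061886105/2 (V = (-51/4*(-1946) - 1033114)*(-713 + 2786614) = (49623/2 - 1033114)*2785901 = -2016605/2*2785901 = -5618061886105/2 ≈ -2.8090e+12)
-V = -1*(-5618061886105/2) = 5618061886105/2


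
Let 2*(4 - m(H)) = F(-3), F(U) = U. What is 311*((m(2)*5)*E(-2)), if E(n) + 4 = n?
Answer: -51315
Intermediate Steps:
m(H) = 11/2 (m(H) = 4 - ½*(-3) = 4 + 3/2 = 11/2)
E(n) = -4 + n
311*((m(2)*5)*E(-2)) = 311*(((11/2)*5)*(-4 - 2)) = 311*((55/2)*(-6)) = 311*(-165) = -51315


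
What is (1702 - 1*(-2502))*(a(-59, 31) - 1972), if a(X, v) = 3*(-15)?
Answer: -8479468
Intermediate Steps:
a(X, v) = -45
(1702 - 1*(-2502))*(a(-59, 31) - 1972) = (1702 - 1*(-2502))*(-45 - 1972) = (1702 + 2502)*(-2017) = 4204*(-2017) = -8479468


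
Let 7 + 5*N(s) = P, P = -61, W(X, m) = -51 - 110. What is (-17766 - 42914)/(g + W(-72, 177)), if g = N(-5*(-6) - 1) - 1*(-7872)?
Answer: -303400/38487 ≈ -7.8832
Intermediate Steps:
W(X, m) = -161
N(s) = -68/5 (N(s) = -7/5 + (1/5)*(-61) = -7/5 - 61/5 = -68/5)
g = 39292/5 (g = -68/5 - 1*(-7872) = -68/5 + 7872 = 39292/5 ≈ 7858.4)
(-17766 - 42914)/(g + W(-72, 177)) = (-17766 - 42914)/(39292/5 - 161) = -60680/38487/5 = -60680*5/38487 = -303400/38487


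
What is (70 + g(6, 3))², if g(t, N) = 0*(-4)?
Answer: 4900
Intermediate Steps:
g(t, N) = 0
(70 + g(6, 3))² = (70 + 0)² = 70² = 4900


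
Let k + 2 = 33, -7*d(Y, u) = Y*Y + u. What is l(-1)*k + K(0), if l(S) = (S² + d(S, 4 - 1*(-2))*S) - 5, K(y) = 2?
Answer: -91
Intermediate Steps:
d(Y, u) = -u/7 - Y²/7 (d(Y, u) = -(Y*Y + u)/7 = -(Y² + u)/7 = -(u + Y²)/7 = -u/7 - Y²/7)
k = 31 (k = -2 + 33 = 31)
l(S) = -5 + S² + S*(-6/7 - S²/7) (l(S) = (S² + (-(4 - 1*(-2))/7 - S²/7)*S) - 5 = (S² + (-(4 + 2)/7 - S²/7)*S) - 5 = (S² + (-⅐*6 - S²/7)*S) - 5 = (S² + (-6/7 - S²/7)*S) - 5 = (S² + S*(-6/7 - S²/7)) - 5 = -5 + S² + S*(-6/7 - S²/7))
l(-1)*k + K(0) = (-5 + (-1)² - ⅐*(-1)*(6 + (-1)²))*31 + 2 = (-5 + 1 - ⅐*(-1)*(6 + 1))*31 + 2 = (-5 + 1 - ⅐*(-1)*7)*31 + 2 = (-5 + 1 + 1)*31 + 2 = -3*31 + 2 = -93 + 2 = -91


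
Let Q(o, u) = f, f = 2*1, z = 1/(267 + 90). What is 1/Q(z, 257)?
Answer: ½ ≈ 0.50000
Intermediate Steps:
z = 1/357 ≈ 0.0028011
f = 2
Q(o, u) = 2
1/Q(z, 257) = 1/2 = ½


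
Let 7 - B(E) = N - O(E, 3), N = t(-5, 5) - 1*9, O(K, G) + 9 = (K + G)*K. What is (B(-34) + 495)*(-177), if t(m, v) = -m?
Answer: -274527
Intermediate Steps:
O(K, G) = -9 + K*(G + K) (O(K, G) = -9 + (K + G)*K = -9 + (G + K)*K = -9 + K*(G + K))
N = -4 (N = -1*(-5) - 1*9 = 5 - 9 = -4)
B(E) = 2 + E² + 3*E (B(E) = 7 - (-4 - (-9 + E² + 3*E)) = 7 - (-4 + (9 - E² - 3*E)) = 7 - (5 - E² - 3*E) = 7 + (-5 + E² + 3*E) = 2 + E² + 3*E)
(B(-34) + 495)*(-177) = ((2 + (-34)² + 3*(-34)) + 495)*(-177) = ((2 + 1156 - 102) + 495)*(-177) = (1056 + 495)*(-177) = 1551*(-177) = -274527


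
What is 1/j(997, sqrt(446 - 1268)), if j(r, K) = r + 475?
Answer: 1/1472 ≈ 0.00067935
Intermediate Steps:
j(r, K) = 475 + r
1/j(997, sqrt(446 - 1268)) = 1/(475 + 997) = 1/1472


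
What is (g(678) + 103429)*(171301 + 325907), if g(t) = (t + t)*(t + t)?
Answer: 965659975320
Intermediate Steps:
g(t) = 4*t² (g(t) = (2*t)*(2*t) = 4*t²)
(g(678) + 103429)*(171301 + 325907) = (4*678² + 103429)*(171301 + 325907) = (4*459684 + 103429)*497208 = (1838736 + 103429)*497208 = 1942165*497208 = 965659975320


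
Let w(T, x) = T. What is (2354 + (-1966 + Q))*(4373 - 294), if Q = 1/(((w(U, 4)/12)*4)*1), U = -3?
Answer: 1578573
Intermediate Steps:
Q = -1 (Q = 1/((-3/12*4)*1) = 1/((-3*1/12*4)*1) = 1/(-1/4*4*1) = 1/(-1*1) = 1/(-1) = -1)
(2354 + (-1966 + Q))*(4373 - 294) = (2354 + (-1966 - 1))*(4373 - 294) = (2354 - 1967)*4079 = 387*4079 = 1578573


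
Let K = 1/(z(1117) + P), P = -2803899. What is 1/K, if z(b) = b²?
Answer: -1556210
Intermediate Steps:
K = -1/1556210 (K = 1/(1117² - 2803899) = 1/(1247689 - 2803899) = 1/(-1556210) = -1/1556210 ≈ -6.4259e-7)
1/K = 1/(-1/1556210) = -1556210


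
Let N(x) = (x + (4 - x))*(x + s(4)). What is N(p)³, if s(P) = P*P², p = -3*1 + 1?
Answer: 15252992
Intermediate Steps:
p = -2 (p = -3 + 1 = -2)
s(P) = P³
N(x) = 256 + 4*x (N(x) = (x + (4 - x))*(x + 4³) = 4*(x + 64) = 4*(64 + x) = 256 + 4*x)
N(p)³ = (256 + 4*(-2))³ = (256 - 8)³ = 248³ = 15252992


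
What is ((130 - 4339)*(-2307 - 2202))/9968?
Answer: 18978381/9968 ≈ 1903.9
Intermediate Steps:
((130 - 4339)*(-2307 - 2202))/9968 = -4209*(-4509)*(1/9968) = 18978381*(1/9968) = 18978381/9968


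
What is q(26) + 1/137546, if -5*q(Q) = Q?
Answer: -3576191/687730 ≈ -5.2000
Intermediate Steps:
q(Q) = -Q/5
q(26) + 1/137546 = -1/5*26 + 1/137546 = -26/5 + 1/137546 = -3576191/687730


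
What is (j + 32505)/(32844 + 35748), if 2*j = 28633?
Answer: 93643/137184 ≈ 0.68261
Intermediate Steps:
j = 28633/2 (j = (½)*28633 = 28633/2 ≈ 14317.)
(j + 32505)/(32844 + 35748) = (28633/2 + 32505)/(32844 + 35748) = (93643/2)/68592 = (93643/2)*(1/68592) = 93643/137184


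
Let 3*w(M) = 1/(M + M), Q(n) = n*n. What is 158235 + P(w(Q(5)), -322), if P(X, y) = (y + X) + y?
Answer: 23638651/150 ≈ 1.5759e+5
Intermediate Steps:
Q(n) = n²
w(M) = 1/(6*M) (w(M) = 1/(3*(M + M)) = 1/(3*((2*M))) = (1/(2*M))/3 = 1/(6*M))
P(X, y) = X + 2*y (P(X, y) = (X + y) + y = X + 2*y)
158235 + P(w(Q(5)), -322) = 158235 + (1/(6*(5²)) + 2*(-322)) = 158235 + ((⅙)/25 - 644) = 158235 + ((⅙)*(1/25) - 644) = 158235 + (1/150 - 644) = 158235 - 96599/150 = 23638651/150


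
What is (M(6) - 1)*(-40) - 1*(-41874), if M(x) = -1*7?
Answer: 42194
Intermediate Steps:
M(x) = -7
(M(6) - 1)*(-40) - 1*(-41874) = (-7 - 1)*(-40) - 1*(-41874) = -8*(-40) + 41874 = 320 + 41874 = 42194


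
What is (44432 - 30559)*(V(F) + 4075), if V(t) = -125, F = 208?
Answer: 54798350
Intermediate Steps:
(44432 - 30559)*(V(F) + 4075) = (44432 - 30559)*(-125 + 4075) = 13873*3950 = 54798350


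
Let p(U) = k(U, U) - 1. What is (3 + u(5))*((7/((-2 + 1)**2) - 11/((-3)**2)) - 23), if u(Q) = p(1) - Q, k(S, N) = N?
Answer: 310/9 ≈ 34.444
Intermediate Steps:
p(U) = -1 + U (p(U) = U - 1 = -1 + U)
u(Q) = -Q (u(Q) = (-1 + 1) - Q = 0 - Q = -Q)
(3 + u(5))*((7/((-2 + 1)**2) - 11/((-3)**2)) - 23) = (3 - 1*5)*((7/((-2 + 1)**2) - 11/((-3)**2)) - 23) = (3 - 5)*((7/((-1)**2) - 11/9) - 23) = -2*((7/1 - 11*1/9) - 23) = -2*((7*1 - 11/9) - 23) = -2*((7 - 11/9) - 23) = -2*(52/9 - 23) = -2*(-155/9) = 310/9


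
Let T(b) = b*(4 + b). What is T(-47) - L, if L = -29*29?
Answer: 2862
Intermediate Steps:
L = -841
T(-47) - L = -47*(4 - 47) - 1*(-841) = -47*(-43) + 841 = 2021 + 841 = 2862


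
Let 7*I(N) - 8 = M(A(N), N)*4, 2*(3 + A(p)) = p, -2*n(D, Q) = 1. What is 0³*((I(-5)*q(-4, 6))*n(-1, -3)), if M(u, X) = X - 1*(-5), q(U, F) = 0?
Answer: 0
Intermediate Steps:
n(D, Q) = -½ (n(D, Q) = -½*1 = -½)
A(p) = -3 + p/2
M(u, X) = 5 + X (M(u, X) = X + 5 = 5 + X)
I(N) = 4 + 4*N/7 (I(N) = 8/7 + ((5 + N)*4)/7 = 8/7 + (20 + 4*N)/7 = 8/7 + (20/7 + 4*N/7) = 4 + 4*N/7)
0³*((I(-5)*q(-4, 6))*n(-1, -3)) = 0³*(((4 + (4/7)*(-5))*0)*(-½)) = 0*(((4 - 20/7)*0)*(-½)) = 0*(((8/7)*0)*(-½)) = 0*(0*(-½)) = 0*0 = 0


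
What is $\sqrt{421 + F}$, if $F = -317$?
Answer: $2 \sqrt{26} \approx 10.198$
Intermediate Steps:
$\sqrt{421 + F} = \sqrt{421 - 317} = \sqrt{104} = 2 \sqrt{26}$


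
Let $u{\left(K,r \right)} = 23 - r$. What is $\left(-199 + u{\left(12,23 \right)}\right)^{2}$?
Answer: $39601$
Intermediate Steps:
$\left(-199 + u{\left(12,23 \right)}\right)^{2} = \left(-199 + \left(23 - 23\right)\right)^{2} = \left(-199 + 0\right)^{2} = \left(-199\right)^{2} = 39601$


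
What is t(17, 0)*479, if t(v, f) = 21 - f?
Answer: 10059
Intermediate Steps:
t(17, 0)*479 = (21 - 1*0)*479 = (21 + 0)*479 = 21*479 = 10059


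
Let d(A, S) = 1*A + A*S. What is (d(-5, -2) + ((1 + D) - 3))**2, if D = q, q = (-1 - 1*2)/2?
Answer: 9/4 ≈ 2.2500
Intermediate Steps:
d(A, S) = A + A*S
q = -3/2 (q = (-1 - 2)*(1/2) = -3*1/2 = -3/2 ≈ -1.5000)
D = -3/2 ≈ -1.5000
(d(-5, -2) + ((1 + D) - 3))**2 = (-5*(1 - 2) + ((1 - 3/2) - 3))**2 = (-5*(-1) + (-1/2 - 3))**2 = (5 - 7/2)**2 = (3/2)**2 = 9/4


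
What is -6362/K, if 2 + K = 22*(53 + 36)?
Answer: -3181/978 ≈ -3.2526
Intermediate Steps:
K = 1956 (K = -2 + 22*(53 + 36) = -2 + 22*89 = -2 + 1958 = 1956)
-6362/K = -6362/1956 = -6362*1/1956 = -3181/978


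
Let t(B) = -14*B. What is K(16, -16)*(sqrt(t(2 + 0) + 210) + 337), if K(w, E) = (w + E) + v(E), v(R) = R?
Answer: -5392 - 16*sqrt(182) ≈ -5607.9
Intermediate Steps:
K(w, E) = w + 2*E (K(w, E) = (w + E) + E = (E + w) + E = w + 2*E)
K(16, -16)*(sqrt(t(2 + 0) + 210) + 337) = (16 + 2*(-16))*(sqrt(-14*(2 + 0) + 210) + 337) = (16 - 32)*(sqrt(-14*2 + 210) + 337) = -16*(sqrt(-28 + 210) + 337) = -16*(sqrt(182) + 337) = -16*(337 + sqrt(182)) = -5392 - 16*sqrt(182)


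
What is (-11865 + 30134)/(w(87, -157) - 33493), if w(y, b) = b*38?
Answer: -18269/39459 ≈ -0.46299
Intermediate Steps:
w(y, b) = 38*b
(-11865 + 30134)/(w(87, -157) - 33493) = (-11865 + 30134)/(38*(-157) - 33493) = 18269/(-5966 - 33493) = 18269/(-39459) = 18269*(-1/39459) = -18269/39459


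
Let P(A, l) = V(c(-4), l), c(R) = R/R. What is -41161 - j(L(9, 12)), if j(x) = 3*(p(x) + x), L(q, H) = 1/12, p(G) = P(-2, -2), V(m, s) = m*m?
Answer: -164657/4 ≈ -41164.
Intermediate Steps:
c(R) = 1
V(m, s) = m**2
P(A, l) = 1 (P(A, l) = 1**2 = 1)
p(G) = 1
L(q, H) = 1/12
j(x) = 3 + 3*x (j(x) = 3*(1 + x) = 3 + 3*x)
-41161 - j(L(9, 12)) = -41161 - (3 + 3*(1/12)) = -41161 - (3 + 1/4) = -41161 - 1*13/4 = -41161 - 13/4 = -164657/4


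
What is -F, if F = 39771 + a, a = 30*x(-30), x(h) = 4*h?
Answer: -36171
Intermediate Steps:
a = -3600 (a = 30*(4*(-30)) = 30*(-120) = -3600)
F = 36171 (F = 39771 - 3600 = 36171)
-F = -1*36171 = -36171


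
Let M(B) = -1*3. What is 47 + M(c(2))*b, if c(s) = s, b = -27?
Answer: 128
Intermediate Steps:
M(B) = -3
47 + M(c(2))*b = 47 - 3*(-27) = 47 + 81 = 128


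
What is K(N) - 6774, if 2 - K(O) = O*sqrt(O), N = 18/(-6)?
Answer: -6772 + 3*I*sqrt(3) ≈ -6772.0 + 5.1962*I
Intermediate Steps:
N = -3 (N = 18*(-1/6) = -3)
K(O) = 2 - O**(3/2) (K(O) = 2 - O*sqrt(O) = 2 - O**(3/2))
K(N) - 6774 = (2 - (-3)**(3/2)) - 6774 = (2 - (-3)*I*sqrt(3)) - 6774 = (2 + 3*I*sqrt(3)) - 6774 = -6772 + 3*I*sqrt(3)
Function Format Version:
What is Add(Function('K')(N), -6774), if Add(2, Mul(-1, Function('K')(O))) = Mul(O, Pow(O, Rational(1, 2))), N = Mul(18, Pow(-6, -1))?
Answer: Add(-6772, Mul(3, I, Pow(3, Rational(1, 2)))) ≈ Add(-6772.0, Mul(5.1962, I))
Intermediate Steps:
N = -3 (N = Mul(18, Rational(-1, 6)) = -3)
Function('K')(O) = Add(2, Mul(-1, Pow(O, Rational(3, 2)))) (Function('K')(O) = Add(2, Mul(-1, Mul(O, Pow(O, Rational(1, 2))))) = Add(2, Mul(-1, Pow(O, Rational(3, 2)))))
Add(Function('K')(N), -6774) = Add(Add(2, Mul(-1, Pow(-3, Rational(3, 2)))), -6774) = Add(Add(2, Mul(-1, Mul(-3, I, Pow(3, Rational(1, 2))))), -6774) = Add(Add(2, Mul(3, I, Pow(3, Rational(1, 2)))), -6774) = Add(-6772, Mul(3, I, Pow(3, Rational(1, 2))))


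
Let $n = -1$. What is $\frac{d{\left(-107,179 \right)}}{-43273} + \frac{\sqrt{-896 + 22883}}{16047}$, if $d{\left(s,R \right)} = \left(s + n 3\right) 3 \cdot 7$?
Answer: $\frac{2310}{43273} + \frac{\sqrt{2443}}{5349} \approx 0.062622$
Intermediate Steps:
$d{\left(s,R \right)} = -63 + 21 s$ ($d{\left(s,R \right)} = \left(s - 3\right) 3 \cdot 7 = \left(-3 + s\right) 3 \cdot 7 = \left(-9 + 3 s\right) 7 = -63 + 21 s$)
$\frac{d{\left(-107,179 \right)}}{-43273} + \frac{\sqrt{-896 + 22883}}{16047} = \frac{-63 + 21 \left(-107\right)}{-43273} + \frac{\sqrt{-896 + 22883}}{16047} = \left(-63 - 2247\right) \left(- \frac{1}{43273}\right) + \sqrt{21987} \cdot \frac{1}{16047} = \left(-2310\right) \left(- \frac{1}{43273}\right) + 3 \sqrt{2443} \cdot \frac{1}{16047} = \frac{2310}{43273} + \frac{\sqrt{2443}}{5349}$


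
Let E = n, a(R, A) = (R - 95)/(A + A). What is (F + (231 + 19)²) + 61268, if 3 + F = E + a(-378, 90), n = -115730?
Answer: 1445827/180 ≈ 8032.4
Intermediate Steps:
a(R, A) = (-95 + R)/(2*A) (a(R, A) = (-95 + R)/((2*A)) = (-95 + R)*(1/(2*A)) = (-95 + R)/(2*A))
E = -115730
F = -20832413/180 (F = -3 + (-115730 + (½)*(-95 - 378)/90) = -3 + (-115730 + (½)*(1/90)*(-473)) = -3 + (-115730 - 473/180) = -3 - 20831873/180 = -20832413/180 ≈ -1.1574e+5)
(F + (231 + 19)²) + 61268 = (-20832413/180 + (231 + 19)²) + 61268 = (-20832413/180 + 250²) + 61268 = (-20832413/180 + 62500) + 61268 = -9582413/180 + 61268 = 1445827/180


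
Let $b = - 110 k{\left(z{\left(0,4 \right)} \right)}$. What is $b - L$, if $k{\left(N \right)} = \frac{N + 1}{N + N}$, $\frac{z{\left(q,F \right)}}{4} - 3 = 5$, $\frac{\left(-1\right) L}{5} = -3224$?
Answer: $- \frac{517655}{32} \approx -16177.0$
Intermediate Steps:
$L = 16120$ ($L = \left(-5\right) \left(-3224\right) = 16120$)
$z{\left(q,F \right)} = 32$ ($z{\left(q,F \right)} = 12 + 4 \cdot 5 = 12 + 20 = 32$)
$k{\left(N \right)} = \frac{1 + N}{2 N}$
$b = - \frac{1815}{32}$ ($b = - 110 \frac{1 + 32}{2 \cdot 32} = - 110 \cdot \frac{1}{2} \cdot \frac{1}{32} \cdot 33 = \left(-110\right) \frac{33}{64} = - \frac{1815}{32} \approx -56.719$)
$b - L = - \frac{1815}{32} - 16120 = - \frac{517655}{32}$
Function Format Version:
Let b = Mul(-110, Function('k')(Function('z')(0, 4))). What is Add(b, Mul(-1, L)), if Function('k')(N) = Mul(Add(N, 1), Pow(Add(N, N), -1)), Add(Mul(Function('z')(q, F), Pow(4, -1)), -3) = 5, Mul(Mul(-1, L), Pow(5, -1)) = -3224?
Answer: Rational(-517655, 32) ≈ -16177.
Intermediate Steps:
L = 16120 (L = Mul(-5, -3224) = 16120)
Function('z')(q, F) = 32 (Function('z')(q, F) = Add(12, Mul(4, 5)) = Add(12, 20) = 32)
Function('k')(N) = Mul(Rational(1, 2), Pow(N, -1), Add(1, N)) (Function('k')(N) = Mul(Add(1, N), Pow(Mul(2, N), -1)) = Mul(Add(1, N), Mul(Rational(1, 2), Pow(N, -1))) = Mul(Rational(1, 2), Pow(N, -1), Add(1, N)))
b = Rational(-1815, 32) (b = Mul(-110, Mul(Rational(1, 2), Pow(32, -1), Add(1, 32))) = Mul(-110, Mul(Rational(1, 2), Rational(1, 32), 33)) = Mul(-110, Rational(33, 64)) = Rational(-1815, 32) ≈ -56.719)
Add(b, Mul(-1, L)) = Add(Rational(-1815, 32), Mul(-1, 16120)) = Add(Rational(-1815, 32), -16120) = Rational(-517655, 32)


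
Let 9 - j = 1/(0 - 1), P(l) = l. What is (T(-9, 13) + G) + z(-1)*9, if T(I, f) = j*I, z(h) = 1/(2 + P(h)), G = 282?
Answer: 201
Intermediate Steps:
j = 10 (j = 9 - 1/(0 - 1) = 9 - 1/(-1) = 9 - 1*(-1) = 9 + 1 = 10)
z(h) = 1/(2 + h)
T(I, f) = 10*I
(T(-9, 13) + G) + z(-1)*9 = (10*(-9) + 282) + 9/(2 - 1) = (-90 + 282) + 9/1 = 192 + 1*9 = 192 + 9 = 201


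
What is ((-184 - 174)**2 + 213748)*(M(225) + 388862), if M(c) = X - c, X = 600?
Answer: 133084801144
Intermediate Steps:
M(c) = 600 - c
((-184 - 174)**2 + 213748)*(M(225) + 388862) = ((-184 - 174)**2 + 213748)*((600 - 1*225) + 388862) = ((-358)**2 + 213748)*((600 - 225) + 388862) = (128164 + 213748)*(375 + 388862) = 341912*389237 = 133084801144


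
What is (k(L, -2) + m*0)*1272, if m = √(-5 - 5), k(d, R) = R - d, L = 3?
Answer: -6360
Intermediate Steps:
m = I*√10 (m = √(-10) = I*√10 ≈ 3.1623*I)
(k(L, -2) + m*0)*1272 = ((-2 - 1*3) + (I*√10)*0)*1272 = ((-2 - 3) + 0)*1272 = (-5 + 0)*1272 = -5*1272 = -6360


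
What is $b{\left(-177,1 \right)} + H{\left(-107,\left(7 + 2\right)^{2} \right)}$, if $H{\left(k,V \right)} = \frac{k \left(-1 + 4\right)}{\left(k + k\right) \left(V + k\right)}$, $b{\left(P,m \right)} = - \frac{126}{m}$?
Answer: $- \frac{6555}{52} \approx -126.06$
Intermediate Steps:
$H{\left(k,V \right)} = \frac{3}{2 \left(V + k\right)}$ ($H{\left(k,V \right)} = \frac{k 3}{2 k \left(V + k\right)} = \frac{3 k}{2 k \left(V + k\right)} = 3 k \frac{1}{2 k \left(V + k\right)} = \frac{3}{2 \left(V + k\right)}$)
$b{\left(-177,1 \right)} + H{\left(-107,\left(7 + 2\right)^{2} \right)} = - \frac{126}{1} + \frac{3}{2 \left(\left(7 + 2\right)^{2} - 107\right)} = \left(-126\right) 1 + \frac{3}{2 \left(9^{2} - 107\right)} = -126 + \frac{3}{2 \left(81 - 107\right)} = -126 + \frac{3}{2 \left(-26\right)} = -126 + \frac{3}{2} \left(- \frac{1}{26}\right) = -126 - \frac{3}{52} = - \frac{6555}{52}$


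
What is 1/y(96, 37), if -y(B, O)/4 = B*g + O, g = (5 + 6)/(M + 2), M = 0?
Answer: -1/2260 ≈ -0.00044248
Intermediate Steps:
g = 11/2 (g = (5 + 6)/(0 + 2) = 11/2 ≈ 5.5000)
y(B, O) = -22*B - 4*O (y(B, O) = -4*(B*(11/2) + O) = -4*(11*B/2 + O) = -4*(O + 11*B/2) = -22*B - 4*O)
1/y(96, 37) = 1/(-22*96 - 4*37) = 1/(-2112 - 148) = 1/(-2260) = -1/2260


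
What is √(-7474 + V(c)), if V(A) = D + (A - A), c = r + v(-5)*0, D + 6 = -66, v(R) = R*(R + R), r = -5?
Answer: 7*I*√154 ≈ 86.868*I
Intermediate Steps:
v(R) = 2*R² (v(R) = R*(2*R) = 2*R²)
D = -72 (D = -6 - 66 = -72)
c = -5 (c = -5 + (2*(-5)²)*0 = -5 + (2*25)*0 = -5 + 50*0 = -5 + 0 = -5)
V(A) = -72 (V(A) = -72 + (A - A) = -72 + 0 = -72)
√(-7474 + V(c)) = √(-7474 - 72) = √(-7546) = 7*I*√154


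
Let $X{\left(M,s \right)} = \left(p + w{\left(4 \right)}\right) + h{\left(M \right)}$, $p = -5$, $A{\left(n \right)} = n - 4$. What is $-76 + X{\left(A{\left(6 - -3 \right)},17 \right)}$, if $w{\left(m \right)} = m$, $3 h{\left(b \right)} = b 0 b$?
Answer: $-77$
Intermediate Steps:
$h{\left(b \right)} = 0$ ($h{\left(b \right)} = \frac{b 0 b}{3} = \frac{0 b}{3} = \frac{1}{3} \cdot 0 = 0$)
$A{\left(n \right)} = -4 + n$
$X{\left(M,s \right)} = -1$ ($X{\left(M,s \right)} = \left(-5 + 4\right) + 0 = -1 + 0 = -1$)
$-76 + X{\left(A{\left(6 - -3 \right)},17 \right)} = -76 - 1 = -77$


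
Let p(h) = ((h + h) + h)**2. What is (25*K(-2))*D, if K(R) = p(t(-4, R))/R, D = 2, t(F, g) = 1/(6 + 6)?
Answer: -25/16 ≈ -1.5625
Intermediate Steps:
t(F, g) = 1/12
p(h) = 9*h**2 (p(h) = (2*h + h)**2 = (3*h)**2 = 9*h**2)
K(R) = 1/(16*R) (K(R) = (9*(1/12)**2)/R = (9*(1/144))/R = 1/(16*R))
(25*K(-2))*D = (25*((1/16)/(-2)))*2 = (25*((1/16)*(-1/2)))*2 = (25*(-1/32))*2 = -25/32*2 = -25/16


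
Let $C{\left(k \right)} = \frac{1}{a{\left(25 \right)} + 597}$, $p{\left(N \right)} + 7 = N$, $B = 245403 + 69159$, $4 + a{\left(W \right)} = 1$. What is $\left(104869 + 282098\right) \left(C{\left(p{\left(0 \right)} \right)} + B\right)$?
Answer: $\frac{24101572592881}{198} \approx 1.2173 \cdot 10^{11}$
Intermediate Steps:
$a{\left(W \right)} = -3$ ($a{\left(W \right)} = -4 + 1 = -3$)
$B = 314562$
$p{\left(N \right)} = -7 + N$
$C{\left(k \right)} = \frac{1}{594}$ ($C{\left(k \right)} = \frac{1}{-3 + 597} = \frac{1}{594}$)
$\left(104869 + 282098\right) \left(C{\left(p{\left(0 \right)} \right)} + B\right) = \left(104869 + 282098\right) \left(\frac{1}{594} + 314562\right) = 386967 \cdot \frac{186849829}{594} = \frac{24101572592881}{198}$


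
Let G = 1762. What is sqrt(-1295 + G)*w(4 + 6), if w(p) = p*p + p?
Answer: 110*sqrt(467) ≈ 2377.1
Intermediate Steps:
w(p) = p + p**2 (w(p) = p**2 + p = p + p**2)
sqrt(-1295 + G)*w(4 + 6) = sqrt(-1295 + 1762)*((4 + 6)*(1 + (4 + 6))) = sqrt(467)*(10*(1 + 10)) = sqrt(467)*(10*11) = sqrt(467)*110 = 110*sqrt(467)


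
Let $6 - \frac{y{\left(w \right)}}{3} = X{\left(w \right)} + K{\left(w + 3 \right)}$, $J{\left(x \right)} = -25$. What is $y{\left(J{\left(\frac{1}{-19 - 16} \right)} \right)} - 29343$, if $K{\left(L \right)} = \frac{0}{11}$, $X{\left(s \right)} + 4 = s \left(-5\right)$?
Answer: $-29688$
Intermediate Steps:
$X{\left(s \right)} = -4 - 5 s$ ($X{\left(s \right)} = -4 + s \left(-5\right) = -4 - 5 s$)
$K{\left(L \right)} = 0$ ($K{\left(L \right)} = 0 \cdot \frac{1}{11} = 0$)
$y{\left(w \right)} = 30 + 15 w$ ($y{\left(w \right)} = 18 - 3 \left(\left(-4 - 5 w\right) + 0\right) = 18 - 3 \left(-4 - 5 w\right) = 18 + \left(12 + 15 w\right) = 30 + 15 w$)
$y{\left(J{\left(\frac{1}{-19 - 16} \right)} \right)} - 29343 = \left(30 + 15 \left(-25\right)\right) - 29343 = \left(30 - 375\right) - 29343 = -345 - 29343 = -29688$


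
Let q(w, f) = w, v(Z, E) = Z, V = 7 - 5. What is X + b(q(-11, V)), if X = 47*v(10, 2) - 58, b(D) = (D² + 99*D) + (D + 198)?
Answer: -369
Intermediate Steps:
V = 2
b(D) = 198 + D² + 100*D (b(D) = (D² + 99*D) + (198 + D) = 198 + D² + 100*D)
X = 412 (X = 47*10 - 58 = 470 - 58 = 412)
X + b(q(-11, V)) = 412 + (198 + (-11)² + 100*(-11)) = 412 + (198 + 121 - 1100) = 412 - 781 = -369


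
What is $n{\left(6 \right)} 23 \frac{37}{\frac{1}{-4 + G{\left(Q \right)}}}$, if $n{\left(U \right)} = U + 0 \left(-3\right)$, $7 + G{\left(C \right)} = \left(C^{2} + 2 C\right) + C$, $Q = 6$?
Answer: $219558$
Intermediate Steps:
$G{\left(C \right)} = -7 + C^{2} + 3 C$ ($G{\left(C \right)} = -7 + \left(\left(C^{2} + 2 C\right) + C\right) = -7 + \left(C^{2} + 3 C\right) = -7 + C^{2} + 3 C$)
$n{\left(U \right)} = U$ ($n{\left(U \right)} = U + 0 = U$)
$n{\left(6 \right)} 23 \frac{37}{\frac{1}{-4 + G{\left(Q \right)}}} = 6 \cdot 23 \frac{37}{\frac{1}{-4 + \left(-7 + 6^{2} + 3 \cdot 6\right)}} = 138 \frac{37}{\frac{1}{-4 + \left(-7 + 36 + 18\right)}} = 138 \frac{37}{\frac{1}{-4 + 47}} = 138 \frac{37}{\frac{1}{43}} = 138 \cdot 37 \frac{1}{\frac{1}{43}} = 138 \cdot 37 \cdot 43 = 138 \cdot 1591 = 219558$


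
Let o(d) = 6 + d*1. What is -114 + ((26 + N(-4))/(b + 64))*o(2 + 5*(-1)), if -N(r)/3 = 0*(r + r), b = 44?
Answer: -2039/18 ≈ -113.28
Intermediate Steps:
N(r) = 0 (N(r) = -0*(r + r) = -0*2*r = -3*0 = 0)
o(d) = 6 + d
-114 + ((26 + N(-4))/(b + 64))*o(2 + 5*(-1)) = -114 + ((26 + 0)/(44 + 64))*(6 + (2 + 5*(-1))) = -114 + (26/108)*(6 + (2 - 5)) = -114 + (26*(1/108))*(6 - 3) = -114 + (13/54)*3 = -114 + 13/18 = -2039/18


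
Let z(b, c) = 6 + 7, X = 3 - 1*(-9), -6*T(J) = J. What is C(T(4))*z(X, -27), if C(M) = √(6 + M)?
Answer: 52*√3/3 ≈ 30.022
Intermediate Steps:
T(J) = -J/6
X = 12 (X = 3 + 9 = 12)
z(b, c) = 13
C(T(4))*z(X, -27) = √(6 - ⅙*4)*13 = √(6 - ⅔)*13 = √(16/3)*13 = (4*√3/3)*13 = 52*√3/3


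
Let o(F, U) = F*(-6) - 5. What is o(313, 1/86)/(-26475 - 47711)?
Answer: 269/10598 ≈ 0.025382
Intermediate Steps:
o(F, U) = -5 - 6*F (o(F, U) = -6*F - 5 = -5 - 6*F)
o(313, 1/86)/(-26475 - 47711) = (-5 - 6*313)/(-26475 - 47711) = (-5 - 1878)/(-74186) = -1883*(-1/74186) = 269/10598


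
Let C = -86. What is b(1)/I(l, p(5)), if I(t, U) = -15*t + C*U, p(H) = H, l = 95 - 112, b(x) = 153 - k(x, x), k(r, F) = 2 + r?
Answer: -6/7 ≈ -0.85714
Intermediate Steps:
b(x) = 151 - x (b(x) = 153 - (2 + x) = 153 + (-2 - x) = 151 - x)
l = -17
I(t, U) = -86*U - 15*t (I(t, U) = -15*t - 86*U = -86*U - 15*t)
b(1)/I(l, p(5)) = (151 - 1*1)/(-86*5 - 15*(-17)) = (151 - 1)/(-430 + 255) = 150/(-175) = 150*(-1/175) = -6/7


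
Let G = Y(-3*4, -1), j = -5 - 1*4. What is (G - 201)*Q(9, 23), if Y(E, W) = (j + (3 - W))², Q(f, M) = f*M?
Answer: -36432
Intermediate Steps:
j = -9 (j = -5 - 4 = -9)
Q(f, M) = M*f
Y(E, W) = (-6 - W)² (Y(E, W) = (-9 + (3 - W))² = (-6 - W)²)
G = 25 (G = (6 - 1)² = 5² = 25)
(G - 201)*Q(9, 23) = (25 - 201)*(23*9) = -176*207 = -36432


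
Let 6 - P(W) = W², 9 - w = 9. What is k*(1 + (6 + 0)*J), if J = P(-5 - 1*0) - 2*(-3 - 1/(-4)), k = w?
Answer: 0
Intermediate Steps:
w = 0 (w = 9 - 1*9 = 9 - 9 = 0)
k = 0
P(W) = 6 - W²
J = -27/2 (J = (6 - (-5 - 1*0)²) - 2*(-3 - 1/(-4)) = (6 - (-5 + 0)²) - 2*(-3 - (-1)/4) = (6 - 1*(-5)²) - 2*(-3 - 1*(-¼)) = (6 - 1*25) - 2*(-3 + ¼) = (6 - 25) - 2*(-11/4) = -19 + 11/2 = -27/2 ≈ -13.500)
k*(1 + (6 + 0)*J) = 0*(1 + (6 + 0)*(-27/2)) = 0*(1 + 6*(-27/2)) = 0*(1 - 81) = 0*(-80) = 0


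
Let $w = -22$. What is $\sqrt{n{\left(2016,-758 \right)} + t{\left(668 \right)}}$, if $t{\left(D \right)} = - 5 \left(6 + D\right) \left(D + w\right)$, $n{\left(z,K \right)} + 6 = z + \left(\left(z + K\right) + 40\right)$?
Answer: $4 i \sqrt{135857} \approx 1474.4 i$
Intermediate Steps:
$n{\left(z,K \right)} = 34 + K + 2 z$ ($n{\left(z,K \right)} = -6 + \left(z + \left(\left(z + K\right) + 40\right)\right) = -6 + \left(z + \left(\left(K + z\right) + 40\right)\right) = -6 + \left(z + \left(40 + K + z\right)\right) = -6 + \left(40 + K + 2 z\right) = 34 + K + 2 z$)
$t{\left(D \right)} = \left(-30 - 5 D\right) \left(-22 + D\right)$ ($t{\left(D \right)} = - 5 \left(6 + D\right) \left(D - 22\right) = \left(-30 - 5 D\right) \left(-22 + D\right)$)
$\sqrt{n{\left(2016,-758 \right)} + t{\left(668 \right)}} = \sqrt{\left(34 - 758 + 2 \cdot 2016\right) + \left(660 - 5 \cdot 668^{2} + 80 \cdot 668\right)} = \sqrt{\left(34 - 758 + 4032\right) + \left(660 - 2231120 + 53440\right)} = \sqrt{3308 + \left(660 - 2231120 + 53440\right)} = \sqrt{3308 - 2177020} = \sqrt{-2173712} = 4 i \sqrt{135857}$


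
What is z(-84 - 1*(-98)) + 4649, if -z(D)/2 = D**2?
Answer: 4257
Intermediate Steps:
z(D) = -2*D**2
z(-84 - 1*(-98)) + 4649 = -2*(-84 - 1*(-98))**2 + 4649 = -2*(-84 + 98)**2 + 4649 = -2*14**2 + 4649 = -2*196 + 4649 = -392 + 4649 = 4257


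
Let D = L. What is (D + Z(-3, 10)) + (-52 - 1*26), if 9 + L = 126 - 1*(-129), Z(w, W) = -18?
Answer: 150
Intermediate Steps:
L = 246 (L = -9 + (126 - 1*(-129)) = -9 + (126 + 129) = -9 + 255 = 246)
D = 246
(D + Z(-3, 10)) + (-52 - 1*26) = (246 - 18) + (-52 - 1*26) = 228 + (-52 - 26) = 228 - 78 = 150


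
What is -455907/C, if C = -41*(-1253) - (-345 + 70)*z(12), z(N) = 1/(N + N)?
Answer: -10941768/1233227 ≈ -8.8725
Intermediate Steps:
z(N) = 1/(2*N)
C = 1233227/24 (C = -41*(-1253) - (-345 + 70)*(½)/12 = 51373 - (-275)*(½)*(1/12) = 51373 - (-275)/24 = 51373 - 1*(-275/24) = 51373 + 275/24 = 1233227/24 ≈ 51384.)
-455907/C = -455907/1233227/24 = -455907*24/1233227 = -10941768/1233227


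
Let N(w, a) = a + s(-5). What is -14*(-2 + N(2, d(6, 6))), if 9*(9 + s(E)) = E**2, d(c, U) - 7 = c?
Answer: -602/9 ≈ -66.889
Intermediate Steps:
d(c, U) = 7 + c
s(E) = -9 + E**2/9
N(w, a) = -56/9 + a (N(w, a) = a + (-9 + (1/9)*(-5)**2) = a + (-9 + (1/9)*25) = a + (-9 + 25/9) = a - 56/9 = -56/9 + a)
-14*(-2 + N(2, d(6, 6))) = -14*(-2 + (-56/9 + (7 + 6))) = -14*(-2 + (-56/9 + 13)) = -14*(-2 + 61/9) = -14*43/9 = -602/9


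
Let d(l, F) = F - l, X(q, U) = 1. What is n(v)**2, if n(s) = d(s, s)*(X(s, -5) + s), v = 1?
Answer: 0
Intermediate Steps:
n(s) = 0 (n(s) = (s - s)*(1 + s) = 0*(1 + s) = 0)
n(v)**2 = 0**2 = 0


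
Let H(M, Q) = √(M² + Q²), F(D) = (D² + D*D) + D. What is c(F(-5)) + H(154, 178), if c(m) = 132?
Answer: 132 + 10*√554 ≈ 367.37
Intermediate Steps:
F(D) = D + 2*D² (F(D) = (D² + D²) + D = 2*D² + D = D + 2*D²)
c(F(-5)) + H(154, 178) = 132 + √(154² + 178²) = 132 + √(23716 + 31684) = 132 + √55400 = 132 + 10*√554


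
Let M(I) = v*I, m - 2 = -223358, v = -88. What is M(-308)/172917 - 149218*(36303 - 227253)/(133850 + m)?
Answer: -2463476139315038/7738554501 ≈ -3.1834e+5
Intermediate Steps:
m = -223356 (m = 2 - 223358 = -223356)
M(I) = -88*I
M(-308)/172917 - 149218*(36303 - 227253)/(133850 + m) = -88*(-308)/172917 - 149218*(36303 - 227253)/(133850 - 223356) = 27104*(1/172917) - 149218/((-89506/(-190950))) = 27104/172917 - 149218/((-89506*(-1/190950))) = 27104/172917 - 149218/44753/95475 = 27104/172917 - 149218*95475/44753 = 27104/172917 - 14246588550/44753 = -2463476139315038/7738554501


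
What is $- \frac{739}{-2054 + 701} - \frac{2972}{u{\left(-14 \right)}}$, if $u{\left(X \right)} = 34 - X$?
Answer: $- \frac{332137}{5412} \approx -61.37$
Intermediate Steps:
$- \frac{739}{-2054 + 701} - \frac{2972}{u{\left(-14 \right)}} = - \frac{739}{-2054 + 701} - \frac{2972}{34 - -14} = - \frac{739}{-1353} - \frac{2972}{34 + 14} = \left(-739\right) \left(- \frac{1}{1353}\right) - \frac{2972}{48} = \frac{739}{1353} - \frac{743}{12} = - \frac{332137}{5412}$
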